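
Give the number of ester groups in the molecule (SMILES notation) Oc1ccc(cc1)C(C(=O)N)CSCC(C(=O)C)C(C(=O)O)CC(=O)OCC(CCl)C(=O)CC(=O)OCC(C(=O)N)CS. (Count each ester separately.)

2

–OH attached directly to an aromatic ring → phenol (not alcohol); the ring itself is an arene.
pendant –CONH2: carbonyl C bonded to C and N → amide.
C–S–C linkage → sulfide (thioether).
pendant –COCH3: carbonyl C bonded to two carbons → ketone.
pendant –COOH: carbonyl C bonded to C and –OH → carboxylic acid.
–C(=O)–O–C with C on the carbonyl side → ester.
pendant –CH2X: halogen on sp³ carbon → alkyl halide.
–C(=O)– with carbon on both sides → ketone.
–C(=O)–O–C with C on the carbonyl side → ester.
pendant –CONH2: carbonyl C bonded to C and N → amide.
–SH on an sp³ carbon → thiol.
Ester appears at: CH2COOCH2, CH2COOCH2 → 2.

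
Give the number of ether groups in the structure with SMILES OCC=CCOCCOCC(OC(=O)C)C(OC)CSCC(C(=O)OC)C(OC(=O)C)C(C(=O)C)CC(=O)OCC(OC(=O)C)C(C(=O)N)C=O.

HO– on an sp³ carbon → alcohol.
C=C double bond → alkene.
C–O–C with sp³ carbons on both sides and no adjacent C=O → ether.
C–O–C with sp³ carbons on both sides and no adjacent C=O → ether.
pendant –OC(=O)CH3: an acyloxy group → ester.
pendant –OCH3: C–O–C with sp³ C, no adjacent C=O → ether.
C–S–C linkage → sulfide (thioether).
pendant –COOCH3: carbonyl C bonded to C and –OCH3 → ester.
pendant –OC(=O)CH3: an acyloxy group → ester.
pendant –COCH3: carbonyl C bonded to two carbons → ketone.
–C(=O)–O–C with C on the carbonyl side → ester.
pendant –OC(=O)CH3: an acyloxy group → ester.
pendant –CONH2: carbonyl C bonded to C and N → amide.
terminal –CHO: carbonyl C bonded to H and C → aldehyde.
Ether appears at: CH2OCH2, CH2OCH2, CH(OCH3) → 3.

3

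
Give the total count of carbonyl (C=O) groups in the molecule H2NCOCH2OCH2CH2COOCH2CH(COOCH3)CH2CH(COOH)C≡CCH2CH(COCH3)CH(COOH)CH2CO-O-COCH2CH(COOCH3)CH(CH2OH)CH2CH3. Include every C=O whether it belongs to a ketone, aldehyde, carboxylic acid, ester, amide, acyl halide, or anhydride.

9

H2NCO: amide, 1 C=O (running total 1).
CH2COOCH2: ester, 1 C=O (running total 2).
CH(COOCH3): ester, 1 C=O (running total 3).
CH(COOH): carboxylic acid, 1 C=O (running total 4).
CH(COCH3): ketone, 1 C=O (running total 5).
CH(COOH): carboxylic acid, 1 C=O (running total 6).
CH2CO-O-COCH2: anhydride, 2 C=O (running total 8).
CH(COOCH3): ester, 1 C=O (running total 9).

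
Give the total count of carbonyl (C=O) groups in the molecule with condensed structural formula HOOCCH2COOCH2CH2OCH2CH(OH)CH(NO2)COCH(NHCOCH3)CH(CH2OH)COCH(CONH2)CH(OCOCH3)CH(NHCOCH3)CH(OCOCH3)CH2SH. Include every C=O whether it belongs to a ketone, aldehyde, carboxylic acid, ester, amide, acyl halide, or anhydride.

HOOC: carboxylic acid, 1 C=O (running total 1).
CH2COOCH2: ester, 1 C=O (running total 2).
CO: ketone, 1 C=O (running total 3).
CH(NHCOCH3): amide, 1 C=O (running total 4).
CO: ketone, 1 C=O (running total 5).
CH(CONH2): amide, 1 C=O (running total 6).
CH(OCOCH3): ester, 1 C=O (running total 7).
CH(NHCOCH3): amide, 1 C=O (running total 8).
CH(OCOCH3): ester, 1 C=O (running total 9).

9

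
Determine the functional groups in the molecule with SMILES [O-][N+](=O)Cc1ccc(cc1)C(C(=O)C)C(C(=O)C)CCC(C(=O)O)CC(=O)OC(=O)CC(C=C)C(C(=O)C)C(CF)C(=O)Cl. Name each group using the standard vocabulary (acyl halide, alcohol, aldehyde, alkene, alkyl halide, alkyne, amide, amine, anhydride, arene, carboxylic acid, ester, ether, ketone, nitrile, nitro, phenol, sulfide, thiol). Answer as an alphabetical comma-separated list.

Taking each segment in turn:
  O2NCH2: –NO2 on carbon → nitro group.
  C6H4: para-disubstituted benzene ring → arene.
  CH(COCH3): pendant –COCH3: carbonyl C bonded to two carbons → ketone.
  CH(COCH3): pendant –COCH3: carbonyl C bonded to two carbons → ketone.
  CH(COOH): pendant –COOH: carbonyl C bonded to C and –OH → carboxylic acid.
  CH2CO-O-COCH2: two acyl groups sharing one oxygen, –C(=O)–O–C(=O)– → anhydride.
  CH(CH=CH2): pendant –CH=CH2: C=C double bond → alkene.
  CH(COCH3): pendant –COCH3: carbonyl C bonded to two carbons → ketone.
  CH(CH2F): pendant –CH2X: halogen on sp³ carbon → alkyl halide.
  COCl: –C(=O)Cl: carbonyl C bonded to C and to a halogen → acyl halide (not alkyl halide).

acyl halide, alkene, alkyl halide, anhydride, arene, carboxylic acid, ketone, nitro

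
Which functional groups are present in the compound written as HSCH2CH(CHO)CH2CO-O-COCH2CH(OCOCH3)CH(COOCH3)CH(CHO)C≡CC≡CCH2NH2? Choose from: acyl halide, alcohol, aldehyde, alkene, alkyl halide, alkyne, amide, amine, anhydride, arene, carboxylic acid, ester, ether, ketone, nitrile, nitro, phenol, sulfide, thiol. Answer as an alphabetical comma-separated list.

aldehyde, alkyne, amine, anhydride, ester, thiol

Taking each segment in turn:
  HSCH2: –SH on an sp³ carbon → thiol.
  CH(CHO): pendant –CHO: carbonyl C bonded to C and H → aldehyde.
  CH2CO-O-COCH2: two acyl groups sharing one oxygen, –C(=O)–O–C(=O)– → anhydride.
  CH(OCOCH3): pendant –OC(=O)CH3: an acyloxy group → ester.
  CH(COOCH3): pendant –COOCH3: carbonyl C bonded to C and –OCH3 → ester.
  CH(CHO): pendant –CHO: carbonyl C bonded to C and H → aldehyde.
  C≡C: C≡C triple bond → alkyne.
  C≡C: C≡C triple bond → alkyne.
  CH2NH2: –NH2 on an sp³ carbon with no adjacent C=O → amine.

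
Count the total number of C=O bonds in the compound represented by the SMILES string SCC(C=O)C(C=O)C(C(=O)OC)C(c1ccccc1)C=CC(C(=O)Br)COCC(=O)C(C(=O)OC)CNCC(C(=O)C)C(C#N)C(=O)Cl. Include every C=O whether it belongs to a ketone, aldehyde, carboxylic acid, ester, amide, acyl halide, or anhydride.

8

CH(CHO): aldehyde, 1 C=O (running total 1).
CH(CHO): aldehyde, 1 C=O (running total 2).
CH(COOCH3): ester, 1 C=O (running total 3).
CH(COBr): acyl halide, 1 C=O (running total 4).
CO: ketone, 1 C=O (running total 5).
CH(COOCH3): ester, 1 C=O (running total 6).
CH(COCH3): ketone, 1 C=O (running total 7).
COCl: acyl halide, 1 C=O (running total 8).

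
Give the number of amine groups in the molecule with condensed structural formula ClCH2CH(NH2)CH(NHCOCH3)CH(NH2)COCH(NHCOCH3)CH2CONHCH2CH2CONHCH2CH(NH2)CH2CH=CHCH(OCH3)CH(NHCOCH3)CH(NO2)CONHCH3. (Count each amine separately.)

3

Working along the chain:
  ClCH2: halogen on an sp³ carbon → alkyl halide.
  CH(NH2): –NH2 on an sp³ carbon with no adjacent C=O → amine.
  CH(NHCOCH3): pendant –NHC(=O)CH3: N bonded to a carbonyl → amide (not amine).
  CH(NH2): –NH2 on an sp³ carbon with no adjacent C=O → amine.
  CO: –C(=O)– with carbon on both sides → ketone.
  CH(NHCOCH3): pendant –NHC(=O)CH3: N bonded to a carbonyl → amide (not amine).
  CH2CONHCH2: –C(=O)–N– linkage → amide (the N is not an amine).
  CH2CONHCH2: –C(=O)–N– linkage → amide (the N is not an amine).
  CH(NH2): –NH2 on an sp³ carbon with no adjacent C=O → amine.
  CH=CH: C=C double bond → alkene.
  CH(OCH3): pendant –OCH3: C–O–C with sp³ C, no adjacent C=O → ether.
  CH(NHCOCH3): pendant –NHC(=O)CH3: N bonded to a carbonyl → amide (not amine).
  CH(NO2): –NO2 on an sp³ carbon → nitro (the N=O is not a carbonyl).
  CONHCH3: –C(=O)NHCH3: carbonyl C bonded to C and to N → amide (the N is not an amine).
Amine appears at: CH(NH2), CH(NH2), CH(NH2) → 3.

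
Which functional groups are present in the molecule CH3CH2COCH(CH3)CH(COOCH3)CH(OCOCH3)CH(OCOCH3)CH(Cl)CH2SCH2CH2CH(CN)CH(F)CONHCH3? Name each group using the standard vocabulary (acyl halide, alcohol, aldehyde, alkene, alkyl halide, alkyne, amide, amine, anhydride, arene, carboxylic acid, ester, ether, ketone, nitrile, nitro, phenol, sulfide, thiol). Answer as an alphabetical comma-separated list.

–C(=O)– with carbon on both sides → ketone.
pendant –COOCH3: carbonyl C bonded to C and –OCH3 → ester.
pendant –OC(=O)CH3: an acyloxy group → ester.
pendant –OC(=O)CH3: an acyloxy group → ester.
halogen on an sp³ carbon → alkyl halide.
C–S–C linkage → sulfide (thioether).
pendant –C≡N: nitrile.
halogen on an sp³ carbon → alkyl halide.
–C(=O)NHCH3: carbonyl C bonded to C and to N → amide (the N is not an amine).

alkyl halide, amide, ester, ketone, nitrile, sulfide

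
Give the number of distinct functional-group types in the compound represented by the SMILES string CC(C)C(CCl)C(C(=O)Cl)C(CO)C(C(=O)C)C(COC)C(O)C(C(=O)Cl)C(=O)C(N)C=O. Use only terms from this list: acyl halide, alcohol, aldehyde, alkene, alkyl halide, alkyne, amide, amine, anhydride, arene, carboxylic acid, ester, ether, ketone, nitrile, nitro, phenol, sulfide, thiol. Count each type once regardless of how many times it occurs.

7

Reading the structure from left to right:
  CH(CH2Cl): pendant –CH2X: halogen on sp³ carbon → alkyl halide.
  CH(COCl): pendant –C(=O)X: carbonyl C bonded to C and halogen → acyl halide.
  CH(CH2OH): pendant –CH2OH on an sp³ backbone C → alcohol.
  CH(COCH3): pendant –COCH3: carbonyl C bonded to two carbons → ketone.
  CH(CH2OCH3): pendant –CH2OCH3: C–O–C linkage → ether.
  CH(OH): –OH on an sp³ carbon → alcohol (secondary).
  CH(COCl): pendant –C(=O)X: carbonyl C bonded to C and halogen → acyl halide.
  CO: –C(=O)– with carbon on both sides → ketone.
  CH(NH2): –NH2 on an sp³ carbon with no adjacent C=O → amine.
  CHO: terminal –CHO: carbonyl C bonded to H and C → aldehyde.
Distinct types present: acyl halide, alcohol, aldehyde, alkyl halide, amine, ether, ketone.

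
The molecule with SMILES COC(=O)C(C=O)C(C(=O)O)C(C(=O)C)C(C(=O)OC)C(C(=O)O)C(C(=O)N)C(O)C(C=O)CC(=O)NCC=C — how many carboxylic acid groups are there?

Reading the structure from left to right:
  CH3OOC: CH3O–C(=O)–: carbonyl C bonded to C and to –OCH3 → ester (not ketone + ether).
  CH(CHO): pendant –CHO: carbonyl C bonded to C and H → aldehyde.
  CH(COOH): pendant –COOH: carbonyl C bonded to C and –OH → carboxylic acid.
  CH(COCH3): pendant –COCH3: carbonyl C bonded to two carbons → ketone.
  CH(COOCH3): pendant –COOCH3: carbonyl C bonded to C and –OCH3 → ester.
  CH(COOH): pendant –COOH: carbonyl C bonded to C and –OH → carboxylic acid.
  CH(CONH2): pendant –CONH2: carbonyl C bonded to C and N → amide.
  CH(OH): –OH on an sp³ carbon → alcohol (secondary).
  CH(CHO): pendant –CHO: carbonyl C bonded to C and H → aldehyde.
  CH2CONHCH2: –C(=O)–N– linkage → amide (the N is not an amine).
  CH=CH2: C=C double bond → alkene.
Carboxylic acid appears at: CH(COOH), CH(COOH) → 2.

2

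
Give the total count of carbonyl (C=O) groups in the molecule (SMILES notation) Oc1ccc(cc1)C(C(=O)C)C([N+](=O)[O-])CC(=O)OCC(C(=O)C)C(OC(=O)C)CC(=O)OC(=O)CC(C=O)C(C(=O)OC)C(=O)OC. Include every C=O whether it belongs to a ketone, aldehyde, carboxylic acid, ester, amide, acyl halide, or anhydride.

9

CH(COCH3): ketone, 1 C=O (running total 1).
CH2COOCH2: ester, 1 C=O (running total 2).
CH(COCH3): ketone, 1 C=O (running total 3).
CH(OCOCH3): ester, 1 C=O (running total 4).
CH2CO-O-COCH2: anhydride, 2 C=O (running total 6).
CH(CHO): aldehyde, 1 C=O (running total 7).
CH(COOCH3): ester, 1 C=O (running total 8).
COOCH3: ester, 1 C=O (running total 9).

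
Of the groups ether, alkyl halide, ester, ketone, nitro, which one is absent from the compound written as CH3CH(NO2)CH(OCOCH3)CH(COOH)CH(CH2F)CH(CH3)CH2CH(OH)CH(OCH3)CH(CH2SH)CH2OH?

nitro: present (CH(NO2) — –NO2 on an sp³ carbon → nitro (the N=O is not a carbonyl)).
ether: present (CH(OCH3) — pendant –OCH3: C–O–C with sp³ C, no adjacent C=O → ether).
alkyl halide: present (CH(CH2F) — pendant –CH2X: halogen on sp³ carbon → alkyl halide).
ester: present (CH(OCOCH3) — pendant –OC(=O)CH3: an acyloxy group → ester).
ketone: absent. In CH(OCOCH3), the C=O is bonded to an –O–C group, which defines an ester, not a ketone. In CH(COOH), the C=O bears an –OH, making it a carboxylic acid rather than a ketone.

ketone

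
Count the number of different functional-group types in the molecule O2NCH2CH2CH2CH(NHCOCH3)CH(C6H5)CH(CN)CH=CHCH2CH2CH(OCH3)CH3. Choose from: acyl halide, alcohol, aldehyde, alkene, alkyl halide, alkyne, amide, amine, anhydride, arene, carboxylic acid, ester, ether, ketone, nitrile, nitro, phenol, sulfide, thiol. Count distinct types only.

–NO2 on carbon → nitro group.
pendant –NHC(=O)CH3: N bonded to a carbonyl → amide (not amine).
pendant –C6H5: benzene ring → arene.
pendant –C≡N: nitrile.
C=C double bond → alkene.
pendant –OCH3: C–O–C with sp³ C, no adjacent C=O → ether.
Distinct types present: alkene, amide, arene, ether, nitrile, nitro.

6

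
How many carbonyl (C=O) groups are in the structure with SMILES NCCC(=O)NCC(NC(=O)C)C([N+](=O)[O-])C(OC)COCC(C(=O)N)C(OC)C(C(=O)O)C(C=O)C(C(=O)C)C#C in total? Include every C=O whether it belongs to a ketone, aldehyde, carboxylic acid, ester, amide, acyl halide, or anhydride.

CH2CONHCH2: amide, 1 C=O (running total 1).
CH(NHCOCH3): amide, 1 C=O (running total 2).
CH(CONH2): amide, 1 C=O (running total 3).
CH(COOH): carboxylic acid, 1 C=O (running total 4).
CH(CHO): aldehyde, 1 C=O (running total 5).
CH(COCH3): ketone, 1 C=O (running total 6).

6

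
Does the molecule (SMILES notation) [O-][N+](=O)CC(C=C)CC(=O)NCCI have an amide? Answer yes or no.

yes

–NO2 on carbon → nitro group.
pendant –CH=CH2: C=C double bond → alkene.
–C(=O)–N– linkage → amide (the N is not an amine).
halogen on an sp³ carbon → alkyl halide.
The CH2CONHCH2 segment supplies the amide: –C(=O)–N– linkage → amide (the N is not an amine).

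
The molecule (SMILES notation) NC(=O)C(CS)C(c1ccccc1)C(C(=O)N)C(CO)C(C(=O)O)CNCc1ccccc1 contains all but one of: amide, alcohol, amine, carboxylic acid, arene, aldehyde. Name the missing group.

alcohol: present (CH(CH2OH) — pendant –CH2OH on an sp³ backbone C → alcohol).
carboxylic acid: present (CH(COOH) — pendant –COOH: carbonyl C bonded to C and –OH → carboxylic acid).
arene: present (CH(C6H5) — pendant –C6H5: benzene ring → arene).
amine: present (CH2NHCH2 — C–N–C with sp³ carbons and no adjacent C=O → amine (secondary)).
amide: present (H2NCO — –C(=O)NH2: carbonyl C bonded to C and to N → amide (the N is not a separate amine)).
aldehyde: absent. In CH(COOH), the carbonyl carbon bears –OH, not –H, so it is a carboxylic acid.

aldehyde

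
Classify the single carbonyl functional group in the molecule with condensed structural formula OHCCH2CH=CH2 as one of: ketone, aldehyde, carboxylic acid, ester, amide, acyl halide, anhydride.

aldehyde

The carbonyl is in the OHC segment: terminal –CHO: carbonyl C bonded to H and C → aldehyde.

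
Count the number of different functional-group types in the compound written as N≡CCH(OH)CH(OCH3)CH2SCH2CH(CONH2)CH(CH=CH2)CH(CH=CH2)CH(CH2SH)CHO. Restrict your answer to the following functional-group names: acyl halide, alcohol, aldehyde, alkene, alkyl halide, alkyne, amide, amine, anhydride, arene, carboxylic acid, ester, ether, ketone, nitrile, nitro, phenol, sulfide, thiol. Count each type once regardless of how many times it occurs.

8

N≡C–: carbon triple-bonded to nitrogen → nitrile.
–OH on an sp³ carbon → alcohol (secondary).
pendant –OCH3: C–O–C with sp³ C, no adjacent C=O → ether.
C–S–C linkage → sulfide (thioether).
pendant –CONH2: carbonyl C bonded to C and N → amide.
pendant –CH=CH2: C=C double bond → alkene.
pendant –CH=CH2: C=C double bond → alkene.
pendant –CH2SH → thiol.
terminal –CHO: carbonyl C bonded to H and C → aldehyde.
Distinct types present: alcohol, aldehyde, alkene, amide, ether, nitrile, sulfide, thiol.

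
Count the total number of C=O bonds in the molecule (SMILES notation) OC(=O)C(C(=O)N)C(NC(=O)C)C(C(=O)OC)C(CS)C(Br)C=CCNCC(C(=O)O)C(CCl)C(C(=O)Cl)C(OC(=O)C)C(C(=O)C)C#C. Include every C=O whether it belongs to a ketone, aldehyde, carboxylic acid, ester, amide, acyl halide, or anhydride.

HOOC: carboxylic acid, 1 C=O (running total 1).
CH(CONH2): amide, 1 C=O (running total 2).
CH(NHCOCH3): amide, 1 C=O (running total 3).
CH(COOCH3): ester, 1 C=O (running total 4).
CH(COOH): carboxylic acid, 1 C=O (running total 5).
CH(COCl): acyl halide, 1 C=O (running total 6).
CH(OCOCH3): ester, 1 C=O (running total 7).
CH(COCH3): ketone, 1 C=O (running total 8).

8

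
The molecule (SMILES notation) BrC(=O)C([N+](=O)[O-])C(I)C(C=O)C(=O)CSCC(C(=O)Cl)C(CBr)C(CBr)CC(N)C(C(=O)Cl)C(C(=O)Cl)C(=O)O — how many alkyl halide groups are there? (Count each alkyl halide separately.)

–C(=O)Br: carbonyl C bonded to C and to a halogen → acyl halide (not alkyl halide).
–NO2 on an sp³ carbon → nitro (the N=O is not a carbonyl).
halogen on an sp³ carbon → alkyl halide.
pendant –CHO: carbonyl C bonded to C and H → aldehyde.
–C(=O)– with carbon on both sides → ketone.
C–S–C linkage → sulfide (thioether).
pendant –C(=O)X: carbonyl C bonded to C and halogen → acyl halide.
pendant –CH2X: halogen on sp³ carbon → alkyl halide.
pendant –CH2X: halogen on sp³ carbon → alkyl halide.
–NH2 on an sp³ carbon with no adjacent C=O → amine.
pendant –C(=O)X: carbonyl C bonded to C and halogen → acyl halide.
pendant –C(=O)X: carbonyl C bonded to C and halogen → acyl halide.
–COOH: carbonyl C bonded to –OH and C → carboxylic acid (the –OH is not a separate alcohol).
Alkyl halide appears at: CH(I), CH(CH2Br), CH(CH2Br) → 3.

3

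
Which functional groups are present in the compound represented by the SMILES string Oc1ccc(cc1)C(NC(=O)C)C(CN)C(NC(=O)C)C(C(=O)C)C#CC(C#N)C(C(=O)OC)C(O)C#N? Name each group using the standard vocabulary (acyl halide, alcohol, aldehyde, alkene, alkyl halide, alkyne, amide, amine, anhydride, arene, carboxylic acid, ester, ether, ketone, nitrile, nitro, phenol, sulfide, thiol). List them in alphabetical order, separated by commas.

Reading the structure from left to right:
  HOC6H4: –OH attached directly to an aromatic ring → phenol (not alcohol); the ring itself is an arene.
  CH(NHCOCH3): pendant –NHC(=O)CH3: N bonded to a carbonyl → amide (not amine).
  CH(CH2NH2): pendant –CH2NH2: N on sp³ C, no adjacent C=O → amine.
  CH(NHCOCH3): pendant –NHC(=O)CH3: N bonded to a carbonyl → amide (not amine).
  CH(COCH3): pendant –COCH3: carbonyl C bonded to two carbons → ketone.
  C≡C: C≡C triple bond → alkyne.
  CH(CN): pendant –C≡N: nitrile.
  CH(COOCH3): pendant –COOCH3: carbonyl C bonded to C and –OCH3 → ester.
  CH(OH): –OH on an sp³ carbon → alcohol (secondary).
  CN: –C≡N: carbon triple-bonded to nitrogen → nitrile.

alcohol, alkyne, amide, amine, arene, ester, ketone, nitrile, phenol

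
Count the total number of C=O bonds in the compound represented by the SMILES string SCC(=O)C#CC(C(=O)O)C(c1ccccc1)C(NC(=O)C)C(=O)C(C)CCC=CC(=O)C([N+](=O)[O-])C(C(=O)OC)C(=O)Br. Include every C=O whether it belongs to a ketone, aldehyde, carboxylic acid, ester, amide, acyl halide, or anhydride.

CO: ketone, 1 C=O (running total 1).
CH(COOH): carboxylic acid, 1 C=O (running total 2).
CH(NHCOCH3): amide, 1 C=O (running total 3).
CO: ketone, 1 C=O (running total 4).
CO: ketone, 1 C=O (running total 5).
CH(COOCH3): ester, 1 C=O (running total 6).
COBr: acyl halide, 1 C=O (running total 7).

7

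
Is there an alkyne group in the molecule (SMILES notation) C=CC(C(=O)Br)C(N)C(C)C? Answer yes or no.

Taking each segment in turn:
  CH2=CH: C=C double bond → alkene.
  CH(COBr): pendant –C(=O)X: carbonyl C bonded to C and halogen → acyl halide.
  CH(NH2): –NH2 on an sp³ carbon with no adjacent C=O → amine.
The groups actually present are: acyl halide, alkene, amine.

no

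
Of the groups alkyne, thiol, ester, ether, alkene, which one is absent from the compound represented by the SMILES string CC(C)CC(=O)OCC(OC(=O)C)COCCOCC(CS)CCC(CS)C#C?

alkene

thiol: present (CH(CH2SH) — pendant –CH2SH → thiol).
ester: present (CH2COOCH2 — –C(=O)–O–C with C on the carbonyl side → ester).
ether: present (CH2OCH2 — C–O–C with sp³ carbons on both sides and no adjacent C=O → ether).
alkyne: present (C≡CH — C≡C triple bond → alkyne).
alkene: no segment matches this pattern.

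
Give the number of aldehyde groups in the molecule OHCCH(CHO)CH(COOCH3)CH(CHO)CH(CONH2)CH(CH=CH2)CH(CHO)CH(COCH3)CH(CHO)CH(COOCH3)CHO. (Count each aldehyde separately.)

6

terminal –CHO: carbonyl C bonded to H and C → aldehyde.
pendant –CHO: carbonyl C bonded to C and H → aldehyde.
pendant –COOCH3: carbonyl C bonded to C and –OCH3 → ester.
pendant –CHO: carbonyl C bonded to C and H → aldehyde.
pendant –CONH2: carbonyl C bonded to C and N → amide.
pendant –CH=CH2: C=C double bond → alkene.
pendant –CHO: carbonyl C bonded to C and H → aldehyde.
pendant –COCH3: carbonyl C bonded to two carbons → ketone.
pendant –CHO: carbonyl C bonded to C and H → aldehyde.
pendant –COOCH3: carbonyl C bonded to C and –OCH3 → ester.
terminal –CHO: carbonyl C bonded to H and C → aldehyde.
Aldehyde appears at: OHC, CH(CHO), CH(CHO), CH(CHO), CH(CHO), CHO → 6.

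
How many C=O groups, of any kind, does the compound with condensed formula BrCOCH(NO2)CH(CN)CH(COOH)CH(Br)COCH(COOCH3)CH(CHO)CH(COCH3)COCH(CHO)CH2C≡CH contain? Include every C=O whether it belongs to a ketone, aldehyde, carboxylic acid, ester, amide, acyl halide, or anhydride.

BrCO: acyl halide, 1 C=O (running total 1).
CH(COOH): carboxylic acid, 1 C=O (running total 2).
CO: ketone, 1 C=O (running total 3).
CH(COOCH3): ester, 1 C=O (running total 4).
CH(CHO): aldehyde, 1 C=O (running total 5).
CH(COCH3): ketone, 1 C=O (running total 6).
CO: ketone, 1 C=O (running total 7).
CH(CHO): aldehyde, 1 C=O (running total 8).

8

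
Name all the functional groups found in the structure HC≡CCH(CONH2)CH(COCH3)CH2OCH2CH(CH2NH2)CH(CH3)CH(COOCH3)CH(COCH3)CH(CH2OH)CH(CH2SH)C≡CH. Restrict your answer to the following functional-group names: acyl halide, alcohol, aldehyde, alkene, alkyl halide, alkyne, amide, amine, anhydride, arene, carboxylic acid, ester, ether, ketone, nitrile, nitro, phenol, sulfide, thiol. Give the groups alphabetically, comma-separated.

Taking each segment in turn:
  HC≡C: C≡C triple bond → alkyne.
  CH(CONH2): pendant –CONH2: carbonyl C bonded to C and N → amide.
  CH(COCH3): pendant –COCH3: carbonyl C bonded to two carbons → ketone.
  CH2OCH2: C–O–C with sp³ carbons on both sides and no adjacent C=O → ether.
  CH(CH2NH2): pendant –CH2NH2: N on sp³ C, no adjacent C=O → amine.
  CH(COOCH3): pendant –COOCH3: carbonyl C bonded to C and –OCH3 → ester.
  CH(COCH3): pendant –COCH3: carbonyl C bonded to two carbons → ketone.
  CH(CH2OH): pendant –CH2OH on an sp³ backbone C → alcohol.
  CH(CH2SH): pendant –CH2SH → thiol.
  C≡CH: C≡C triple bond → alkyne.

alcohol, alkyne, amide, amine, ester, ether, ketone, thiol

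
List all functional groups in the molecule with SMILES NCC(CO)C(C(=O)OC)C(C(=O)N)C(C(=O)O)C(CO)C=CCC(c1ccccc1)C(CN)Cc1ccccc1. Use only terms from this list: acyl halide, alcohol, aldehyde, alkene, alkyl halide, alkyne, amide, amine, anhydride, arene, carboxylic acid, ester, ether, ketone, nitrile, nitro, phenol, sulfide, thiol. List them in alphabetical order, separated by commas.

–NH2 on an sp³ carbon with no adjacent C=O → amine.
pendant –CH2OH on an sp³ backbone C → alcohol.
pendant –COOCH3: carbonyl C bonded to C and –OCH3 → ester.
pendant –CONH2: carbonyl C bonded to C and N → amide.
pendant –COOH: carbonyl C bonded to C and –OH → carboxylic acid.
pendant –CH2OH on an sp³ backbone C → alcohol.
C=C double bond → alkene.
pendant –C6H5: benzene ring → arene.
pendant –CH2NH2: N on sp³ C, no adjacent C=O → amine.
–C6H5 phenyl ring → arene.

alcohol, alkene, amide, amine, arene, carboxylic acid, ester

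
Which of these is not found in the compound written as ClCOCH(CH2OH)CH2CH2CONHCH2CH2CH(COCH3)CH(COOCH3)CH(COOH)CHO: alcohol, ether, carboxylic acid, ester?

ether

alcohol: present (CH(CH2OH) — pendant –CH2OH on an sp³ backbone C → alcohol).
carboxylic acid: present (CH(COOH) — pendant –COOH: carbonyl C bonded to C and –OH → carboxylic acid).
ester: present (CH(COOCH3) — pendant –COOCH3: carbonyl C bonded to C and –OCH3 → ester).
ether: absent. In CH(COOCH3), the C–O–C oxygen is adjacent to a C=O, so it belongs to an ester, not an ether.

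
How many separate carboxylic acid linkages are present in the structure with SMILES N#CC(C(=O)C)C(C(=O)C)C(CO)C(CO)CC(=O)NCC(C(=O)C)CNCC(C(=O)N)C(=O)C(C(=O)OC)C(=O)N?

Reading the structure from left to right:
  N≡C: N≡C–: carbon triple-bonded to nitrogen → nitrile.
  CH(COCH3): pendant –COCH3: carbonyl C bonded to two carbons → ketone.
  CH(COCH3): pendant –COCH3: carbonyl C bonded to two carbons → ketone.
  CH(CH2OH): pendant –CH2OH on an sp³ backbone C → alcohol.
  CH(CH2OH): pendant –CH2OH on an sp³ backbone C → alcohol.
  CH2CONHCH2: –C(=O)–N– linkage → amide (the N is not an amine).
  CH(COCH3): pendant –COCH3: carbonyl C bonded to two carbons → ketone.
  CH2NHCH2: C–N–C with sp³ carbons and no adjacent C=O → amine (secondary).
  CH(CONH2): pendant –CONH2: carbonyl C bonded to C and N → amide.
  CO: –C(=O)– with carbon on both sides → ketone.
  CH(COOCH3): pendant –COOCH3: carbonyl C bonded to C and –OCH3 → ester.
  CONH2: –C(=O)NH2: carbonyl C bonded to C and to N → amide (the N is not a separate amine).
No segment is a carboxylic acid: CH(CH2OH) is alcohol, not carboxylic acid; CH(CH2OH) is alcohol, not carboxylic acid; CH2CONHCH2 is amide, not carboxylic acid. → 0.

0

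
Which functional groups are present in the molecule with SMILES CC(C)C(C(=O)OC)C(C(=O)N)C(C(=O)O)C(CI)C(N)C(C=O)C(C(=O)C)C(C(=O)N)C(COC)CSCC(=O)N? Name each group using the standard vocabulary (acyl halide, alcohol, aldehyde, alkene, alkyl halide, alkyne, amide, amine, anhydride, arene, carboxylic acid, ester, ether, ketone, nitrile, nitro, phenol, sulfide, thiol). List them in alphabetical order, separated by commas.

pendant –COOCH3: carbonyl C bonded to C and –OCH3 → ester.
pendant –CONH2: carbonyl C bonded to C and N → amide.
pendant –COOH: carbonyl C bonded to C and –OH → carboxylic acid.
pendant –CH2X: halogen on sp³ carbon → alkyl halide.
–NH2 on an sp³ carbon with no adjacent C=O → amine.
pendant –CHO: carbonyl C bonded to C and H → aldehyde.
pendant –COCH3: carbonyl C bonded to two carbons → ketone.
pendant –CONH2: carbonyl C bonded to C and N → amide.
pendant –CH2OCH3: C–O–C linkage → ether.
C–S–C linkage → sulfide (thioether).
–C(=O)NH2: carbonyl C bonded to C and to N → amide (the N is not a separate amine).

aldehyde, alkyl halide, amide, amine, carboxylic acid, ester, ether, ketone, sulfide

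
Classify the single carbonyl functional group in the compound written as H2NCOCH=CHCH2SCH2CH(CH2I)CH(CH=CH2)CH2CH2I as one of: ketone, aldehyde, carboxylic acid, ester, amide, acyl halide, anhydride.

The carbonyl is in the H2NCO segment: –C(=O)NH2: carbonyl C bonded to C and to N → amide (the N is not a separate amine).

amide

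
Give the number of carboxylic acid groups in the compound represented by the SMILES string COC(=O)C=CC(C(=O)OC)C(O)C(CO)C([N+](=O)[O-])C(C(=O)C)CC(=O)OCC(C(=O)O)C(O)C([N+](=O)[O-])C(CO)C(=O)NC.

Working along the chain:
  CH3OOC: CH3O–C(=O)–: carbonyl C bonded to C and to –OCH3 → ester (not ketone + ether).
  CH=CH: C=C double bond → alkene.
  CH(COOCH3): pendant –COOCH3: carbonyl C bonded to C and –OCH3 → ester.
  CH(OH): –OH on an sp³ carbon → alcohol (secondary).
  CH(CH2OH): pendant –CH2OH on an sp³ backbone C → alcohol.
  CH(NO2): –NO2 on an sp³ carbon → nitro (the N=O is not a carbonyl).
  CH(COCH3): pendant –COCH3: carbonyl C bonded to two carbons → ketone.
  CH2COOCH2: –C(=O)–O–C with C on the carbonyl side → ester.
  CH(COOH): pendant –COOH: carbonyl C bonded to C and –OH → carboxylic acid.
  CH(OH): –OH on an sp³ carbon → alcohol (secondary).
  CH(NO2): –NO2 on an sp³ carbon → nitro (the N=O is not a carbonyl).
  CH(CH2OH): pendant –CH2OH on an sp³ backbone C → alcohol.
  CONHCH3: –C(=O)NHCH3: carbonyl C bonded to C and to N → amide (the N is not an amine).
Carboxylic acid appears at: CH(COOH) → 1.

1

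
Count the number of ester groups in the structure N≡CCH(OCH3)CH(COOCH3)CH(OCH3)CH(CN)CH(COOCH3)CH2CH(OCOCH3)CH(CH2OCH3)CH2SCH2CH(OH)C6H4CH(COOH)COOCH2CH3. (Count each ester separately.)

Working along the chain:
  N≡C: N≡C–: carbon triple-bonded to nitrogen → nitrile.
  CH(OCH3): pendant –OCH3: C–O–C with sp³ C, no adjacent C=O → ether.
  CH(COOCH3): pendant –COOCH3: carbonyl C bonded to C and –OCH3 → ester.
  CH(OCH3): pendant –OCH3: C–O–C with sp³ C, no adjacent C=O → ether.
  CH(CN): pendant –C≡N: nitrile.
  CH(COOCH3): pendant –COOCH3: carbonyl C bonded to C and –OCH3 → ester.
  CH(OCOCH3): pendant –OC(=O)CH3: an acyloxy group → ester.
  CH(CH2OCH3): pendant –CH2OCH3: C–O–C linkage → ether.
  CH2SCH2: C–S–C linkage → sulfide (thioether).
  CH(OH): –OH on an sp³ carbon → alcohol (secondary).
  C6H4: para-disubstituted benzene ring → arene.
  CH(COOH): pendant –COOH: carbonyl C bonded to C and –OH → carboxylic acid.
  COOCH2CH3: –C(=O)OCH2CH3: carbonyl C bonded to C and to –OEt → ester.
Ester appears at: CH(COOCH3), CH(COOCH3), CH(OCOCH3), COOCH2CH3 → 4.

4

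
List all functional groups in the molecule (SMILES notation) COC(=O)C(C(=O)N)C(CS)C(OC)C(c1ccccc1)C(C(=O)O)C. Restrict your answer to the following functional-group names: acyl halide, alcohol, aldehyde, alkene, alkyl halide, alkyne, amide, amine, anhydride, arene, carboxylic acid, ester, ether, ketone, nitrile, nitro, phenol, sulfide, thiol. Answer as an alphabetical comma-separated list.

amide, arene, carboxylic acid, ester, ether, thiol

CH3O–C(=O)–: carbonyl C bonded to C and to –OCH3 → ester (not ketone + ether).
pendant –CONH2: carbonyl C bonded to C and N → amide.
pendant –CH2SH → thiol.
pendant –OCH3: C–O–C with sp³ C, no adjacent C=O → ether.
pendant –C6H5: benzene ring → arene.
pendant –COOH: carbonyl C bonded to C and –OH → carboxylic acid.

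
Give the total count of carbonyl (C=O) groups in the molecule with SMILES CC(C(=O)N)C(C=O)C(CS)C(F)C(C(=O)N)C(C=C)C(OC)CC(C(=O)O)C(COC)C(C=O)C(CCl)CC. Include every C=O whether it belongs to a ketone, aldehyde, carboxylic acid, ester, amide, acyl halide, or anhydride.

5

CH(CONH2): amide, 1 C=O (running total 1).
CH(CHO): aldehyde, 1 C=O (running total 2).
CH(CONH2): amide, 1 C=O (running total 3).
CH(COOH): carboxylic acid, 1 C=O (running total 4).
CH(CHO): aldehyde, 1 C=O (running total 5).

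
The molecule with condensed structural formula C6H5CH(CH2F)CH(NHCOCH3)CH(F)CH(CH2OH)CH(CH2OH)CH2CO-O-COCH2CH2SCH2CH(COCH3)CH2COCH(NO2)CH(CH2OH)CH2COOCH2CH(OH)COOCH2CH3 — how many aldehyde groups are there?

0

C6H5– phenyl ring → arene.
pendant –CH2X: halogen on sp³ carbon → alkyl halide.
pendant –NHC(=O)CH3: N bonded to a carbonyl → amide (not amine).
halogen on an sp³ carbon → alkyl halide.
pendant –CH2OH on an sp³ backbone C → alcohol.
pendant –CH2OH on an sp³ backbone C → alcohol.
two acyl groups sharing one oxygen, –C(=O)–O–C(=O)– → anhydride.
C–S–C linkage → sulfide (thioether).
pendant –COCH3: carbonyl C bonded to two carbons → ketone.
–C(=O)– with carbon on both sides → ketone.
–NO2 on an sp³ carbon → nitro (the N=O is not a carbonyl).
pendant –CH2OH on an sp³ backbone C → alcohol.
–C(=O)–O–C with C on the carbonyl side → ester.
–OH on an sp³ carbon → alcohol (secondary).
–C(=O)OCH2CH3: carbonyl C bonded to C and to –OEt → ester.
No segment is a aldehyde: CH(COCH3) is ketone, not aldehyde; CO is ketone, not aldehyde; CH2COOCH2 is ester, not aldehyde. → 0.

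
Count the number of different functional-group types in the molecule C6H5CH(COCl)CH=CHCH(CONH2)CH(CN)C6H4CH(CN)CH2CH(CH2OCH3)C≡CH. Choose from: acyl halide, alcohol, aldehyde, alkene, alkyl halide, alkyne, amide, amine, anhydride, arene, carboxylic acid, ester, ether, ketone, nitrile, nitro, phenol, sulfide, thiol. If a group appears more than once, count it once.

Taking each segment in turn:
  C6H5: C6H5– phenyl ring → arene.
  CH(COCl): pendant –C(=O)X: carbonyl C bonded to C and halogen → acyl halide.
  CH=CH: C=C double bond → alkene.
  CH(CONH2): pendant –CONH2: carbonyl C bonded to C and N → amide.
  CH(CN): pendant –C≡N: nitrile.
  C6H4: para-disubstituted benzene ring → arene.
  CH(CN): pendant –C≡N: nitrile.
  CH(CH2OCH3): pendant –CH2OCH3: C–O–C linkage → ether.
  C≡CH: C≡C triple bond → alkyne.
Distinct types present: acyl halide, alkene, alkyne, amide, arene, ether, nitrile.

7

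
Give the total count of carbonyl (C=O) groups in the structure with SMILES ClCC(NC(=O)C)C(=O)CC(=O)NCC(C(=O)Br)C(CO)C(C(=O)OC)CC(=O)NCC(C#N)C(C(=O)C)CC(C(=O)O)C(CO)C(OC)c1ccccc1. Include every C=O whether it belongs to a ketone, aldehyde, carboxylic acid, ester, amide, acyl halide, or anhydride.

CH(NHCOCH3): amide, 1 C=O (running total 1).
CO: ketone, 1 C=O (running total 2).
CH2CONHCH2: amide, 1 C=O (running total 3).
CH(COBr): acyl halide, 1 C=O (running total 4).
CH(COOCH3): ester, 1 C=O (running total 5).
CH2CONHCH2: amide, 1 C=O (running total 6).
CH(COCH3): ketone, 1 C=O (running total 7).
CH(COOH): carboxylic acid, 1 C=O (running total 8).

8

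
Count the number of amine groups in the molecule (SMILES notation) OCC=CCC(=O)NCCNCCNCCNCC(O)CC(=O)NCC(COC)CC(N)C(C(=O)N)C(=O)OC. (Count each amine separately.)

4

Reading the structure from left to right:
  HOCH2: HO– on an sp³ carbon → alcohol.
  CH=CH: C=C double bond → alkene.
  CH2CONHCH2: –C(=O)–N– linkage → amide (the N is not an amine).
  CH2NHCH2: C–N–C with sp³ carbons and no adjacent C=O → amine (secondary).
  CH2NHCH2: C–N–C with sp³ carbons and no adjacent C=O → amine (secondary).
  CH2NHCH2: C–N–C with sp³ carbons and no adjacent C=O → amine (secondary).
  CH(OH): –OH on an sp³ carbon → alcohol (secondary).
  CH2CONHCH2: –C(=O)–N– linkage → amide (the N is not an amine).
  CH(CH2OCH3): pendant –CH2OCH3: C–O–C linkage → ether.
  CH(NH2): –NH2 on an sp³ carbon with no adjacent C=O → amine.
  CH(CONH2): pendant –CONH2: carbonyl C bonded to C and N → amide.
  COOCH3: –C(=O)OCH3: carbonyl C bonded to C and to –OCH3 → ester (not ketone + ether).
Amine appears at: CH2NHCH2, CH2NHCH2, CH2NHCH2, CH(NH2) → 4.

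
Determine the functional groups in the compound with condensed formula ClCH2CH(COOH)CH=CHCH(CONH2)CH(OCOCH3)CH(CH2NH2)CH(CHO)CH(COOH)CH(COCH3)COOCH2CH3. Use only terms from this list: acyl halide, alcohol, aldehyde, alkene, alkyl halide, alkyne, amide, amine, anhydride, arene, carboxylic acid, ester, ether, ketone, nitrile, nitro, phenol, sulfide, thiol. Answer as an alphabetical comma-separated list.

Working along the chain:
  ClCH2: halogen on an sp³ carbon → alkyl halide.
  CH(COOH): pendant –COOH: carbonyl C bonded to C and –OH → carboxylic acid.
  CH=CH: C=C double bond → alkene.
  CH(CONH2): pendant –CONH2: carbonyl C bonded to C and N → amide.
  CH(OCOCH3): pendant –OC(=O)CH3: an acyloxy group → ester.
  CH(CH2NH2): pendant –CH2NH2: N on sp³ C, no adjacent C=O → amine.
  CH(CHO): pendant –CHO: carbonyl C bonded to C and H → aldehyde.
  CH(COOH): pendant –COOH: carbonyl C bonded to C and –OH → carboxylic acid.
  CH(COCH3): pendant –COCH3: carbonyl C bonded to two carbons → ketone.
  COOCH2CH3: –C(=O)OCH2CH3: carbonyl C bonded to C and to –OEt → ester.

aldehyde, alkene, alkyl halide, amide, amine, carboxylic acid, ester, ketone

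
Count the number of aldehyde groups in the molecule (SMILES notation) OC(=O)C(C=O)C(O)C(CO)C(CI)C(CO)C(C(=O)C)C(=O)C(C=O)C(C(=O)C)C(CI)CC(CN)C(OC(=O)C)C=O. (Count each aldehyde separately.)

Working along the chain:
  HOOC: –COOH: carbonyl C bonded to –OH and C → carboxylic acid (the –OH is not a separate alcohol).
  CH(CHO): pendant –CHO: carbonyl C bonded to C and H → aldehyde.
  CH(OH): –OH on an sp³ carbon → alcohol (secondary).
  CH(CH2OH): pendant –CH2OH on an sp³ backbone C → alcohol.
  CH(CH2I): pendant –CH2X: halogen on sp³ carbon → alkyl halide.
  CH(CH2OH): pendant –CH2OH on an sp³ backbone C → alcohol.
  CH(COCH3): pendant –COCH3: carbonyl C bonded to two carbons → ketone.
  CO: –C(=O)– with carbon on both sides → ketone.
  CH(CHO): pendant –CHO: carbonyl C bonded to C and H → aldehyde.
  CH(COCH3): pendant –COCH3: carbonyl C bonded to two carbons → ketone.
  CH(CH2I): pendant –CH2X: halogen on sp³ carbon → alkyl halide.
  CH(CH2NH2): pendant –CH2NH2: N on sp³ C, no adjacent C=O → amine.
  CH(OCOCH3): pendant –OC(=O)CH3: an acyloxy group → ester.
  CHO: terminal –CHO: carbonyl C bonded to H and C → aldehyde.
Aldehyde appears at: CH(CHO), CH(CHO), CHO → 3.

3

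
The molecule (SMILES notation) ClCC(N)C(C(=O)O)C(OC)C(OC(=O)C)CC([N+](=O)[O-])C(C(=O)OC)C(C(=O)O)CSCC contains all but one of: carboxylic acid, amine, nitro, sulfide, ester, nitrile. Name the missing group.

nitro: present (CH(NO2) — –NO2 on an sp³ carbon → nitro (the N=O is not a carbonyl)).
sulfide: present (CH2SCH2 — C–S–C linkage → sulfide (thioether)).
carboxylic acid: present (CH(COOH) — pendant –COOH: carbonyl C bonded to C and –OH → carboxylic acid).
amine: present (CH(NH2) — –NH2 on an sp³ carbon with no adjacent C=O → amine).
ester: present (CH(OCOCH3) — pendant –OC(=O)CH3: an acyloxy group → ester).
nitrile: no segment matches this pattern.

nitrile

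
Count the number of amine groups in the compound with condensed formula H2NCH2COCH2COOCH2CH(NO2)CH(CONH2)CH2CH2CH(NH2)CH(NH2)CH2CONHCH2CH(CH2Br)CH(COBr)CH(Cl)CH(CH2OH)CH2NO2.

Working along the chain:
  H2NCH2: –NH2 on an sp³ carbon with no adjacent C=O → amine.
  CO: –C(=O)– with carbon on both sides → ketone.
  CH2COOCH2: –C(=O)–O–C with C on the carbonyl side → ester.
  CH(NO2): –NO2 on an sp³ carbon → nitro (the N=O is not a carbonyl).
  CH(CONH2): pendant –CONH2: carbonyl C bonded to C and N → amide.
  CH(NH2): –NH2 on an sp³ carbon with no adjacent C=O → amine.
  CH(NH2): –NH2 on an sp³ carbon with no adjacent C=O → amine.
  CH2CONHCH2: –C(=O)–N– linkage → amide (the N is not an amine).
  CH(CH2Br): pendant –CH2X: halogen on sp³ carbon → alkyl halide.
  CH(COBr): pendant –C(=O)X: carbonyl C bonded to C and halogen → acyl halide.
  CH(Cl): halogen on an sp³ carbon → alkyl halide.
  CH(CH2OH): pendant –CH2OH on an sp³ backbone C → alcohol.
  CH2NO2: –NO2 on carbon → nitro group.
Amine appears at: H2NCH2, CH(NH2), CH(NH2) → 3.

3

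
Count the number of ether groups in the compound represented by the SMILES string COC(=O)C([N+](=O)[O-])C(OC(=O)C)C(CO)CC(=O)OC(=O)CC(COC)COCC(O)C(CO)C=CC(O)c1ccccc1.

2

Taking each segment in turn:
  CH3OOC: CH3O–C(=O)–: carbonyl C bonded to C and to –OCH3 → ester (not ketone + ether).
  CH(NO2): –NO2 on an sp³ carbon → nitro (the N=O is not a carbonyl).
  CH(OCOCH3): pendant –OC(=O)CH3: an acyloxy group → ester.
  CH(CH2OH): pendant –CH2OH on an sp³ backbone C → alcohol.
  CH2CO-O-COCH2: two acyl groups sharing one oxygen, –C(=O)–O–C(=O)– → anhydride.
  CH(CH2OCH3): pendant –CH2OCH3: C–O–C linkage → ether.
  CH2OCH2: C–O–C with sp³ carbons on both sides and no adjacent C=O → ether.
  CH(OH): –OH on an sp³ carbon → alcohol (secondary).
  CH(CH2OH): pendant –CH2OH on an sp³ backbone C → alcohol.
  CH=CH: C=C double bond → alkene.
  CH(OH): –OH on an sp³ carbon → alcohol (secondary).
  C6H5: –C6H5 phenyl ring → arene.
Ether appears at: CH(CH2OCH3), CH2OCH2 → 2.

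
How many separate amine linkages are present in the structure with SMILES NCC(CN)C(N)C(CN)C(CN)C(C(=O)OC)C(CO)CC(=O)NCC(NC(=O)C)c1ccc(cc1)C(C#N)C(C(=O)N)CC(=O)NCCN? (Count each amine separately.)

6

–NH2 on an sp³ carbon with no adjacent C=O → amine.
pendant –CH2NH2: N on sp³ C, no adjacent C=O → amine.
–NH2 on an sp³ carbon with no adjacent C=O → amine.
pendant –CH2NH2: N on sp³ C, no adjacent C=O → amine.
pendant –CH2NH2: N on sp³ C, no adjacent C=O → amine.
pendant –COOCH3: carbonyl C bonded to C and –OCH3 → ester.
pendant –CH2OH on an sp³ backbone C → alcohol.
–C(=O)–N– linkage → amide (the N is not an amine).
pendant –NHC(=O)CH3: N bonded to a carbonyl → amide (not amine).
para-disubstituted benzene ring → arene.
pendant –C≡N: nitrile.
pendant –CONH2: carbonyl C bonded to C and N → amide.
–C(=O)–N– linkage → amide (the N is not an amine).
–NH2 on an sp³ carbon with no adjacent C=O → amine.
Amine appears at: H2NCH2, CH(CH2NH2), CH(NH2), CH(CH2NH2), CH(CH2NH2), CH2NH2 → 6.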